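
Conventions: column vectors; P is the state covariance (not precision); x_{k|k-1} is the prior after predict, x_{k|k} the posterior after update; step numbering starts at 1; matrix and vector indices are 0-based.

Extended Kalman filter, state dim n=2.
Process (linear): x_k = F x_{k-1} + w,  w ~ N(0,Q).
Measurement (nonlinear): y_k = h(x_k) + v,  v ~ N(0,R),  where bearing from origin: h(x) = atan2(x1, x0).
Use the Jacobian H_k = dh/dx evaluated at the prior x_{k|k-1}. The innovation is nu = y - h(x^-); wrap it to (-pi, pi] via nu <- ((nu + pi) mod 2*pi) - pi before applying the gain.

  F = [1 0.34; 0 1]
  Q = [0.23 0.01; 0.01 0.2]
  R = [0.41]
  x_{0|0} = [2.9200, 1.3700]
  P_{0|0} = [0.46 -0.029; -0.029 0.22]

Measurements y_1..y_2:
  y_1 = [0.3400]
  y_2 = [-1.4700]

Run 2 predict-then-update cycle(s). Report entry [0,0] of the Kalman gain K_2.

K[0,0] = -0.0749

step 1: x^-=[3.3858, 1.3700]  P^-=[0.6957 0.0558; 0.0558 0.4200]  H_jac=[-0.1027 0.2538]  S=[0.4415]  K=[-0.1298; 0.2285]  nu=[-0.0445]  x^+=[3.3916, 1.3598]  P^+=[0.6883 0.0689; 0.0689 0.3970]
step 2: x^-=[3.8539, 1.3598]  P^-=[1.0110 0.2139; 0.2139 0.5970]  H_jac=[-0.0814 0.2307]  S=[0.4405]  K=[-0.0749; 0.2732]  nu=[-1.8092]  x^+=[3.9893, 0.8655]  P^+=[1.0085 0.2229; 0.2229 0.5641]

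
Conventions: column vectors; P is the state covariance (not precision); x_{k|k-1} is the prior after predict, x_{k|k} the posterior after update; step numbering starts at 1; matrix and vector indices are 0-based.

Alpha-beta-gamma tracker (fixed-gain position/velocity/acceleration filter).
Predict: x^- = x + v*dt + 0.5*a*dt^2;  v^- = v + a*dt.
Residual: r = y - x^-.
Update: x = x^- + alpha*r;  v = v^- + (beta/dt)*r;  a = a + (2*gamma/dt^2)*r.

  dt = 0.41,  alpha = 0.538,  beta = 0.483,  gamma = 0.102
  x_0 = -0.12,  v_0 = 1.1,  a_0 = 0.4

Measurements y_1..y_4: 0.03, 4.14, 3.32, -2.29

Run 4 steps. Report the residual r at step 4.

step 1: x_pred=0.3646  r=-0.3346  x^+=0.1846  v^+=0.8698  a^+=-0.0061
step 2: x_pred=0.5407  r=3.5993  x^+=2.4771  v^+=5.1075  a^+=4.3619
step 3: x_pred=4.9378  r=-1.6178  x^+=4.0674  v^+=4.9900  a^+=2.3986
step 4: x_pred=6.3149  r=-8.6049  x^+=1.6855  v^+=-4.1636  a^+=-8.0440

resid = -8.6049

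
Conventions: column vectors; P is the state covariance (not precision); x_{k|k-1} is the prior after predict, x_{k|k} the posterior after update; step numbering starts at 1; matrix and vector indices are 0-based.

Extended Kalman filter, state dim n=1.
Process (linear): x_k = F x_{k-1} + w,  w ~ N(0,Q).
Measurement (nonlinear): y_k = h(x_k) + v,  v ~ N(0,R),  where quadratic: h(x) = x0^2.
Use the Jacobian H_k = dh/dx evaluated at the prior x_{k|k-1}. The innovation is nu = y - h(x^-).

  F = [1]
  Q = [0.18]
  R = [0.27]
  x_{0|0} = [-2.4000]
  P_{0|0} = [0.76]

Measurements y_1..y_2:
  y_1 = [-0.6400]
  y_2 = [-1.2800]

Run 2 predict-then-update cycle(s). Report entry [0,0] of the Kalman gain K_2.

step 1: x^-=[-2.4000]  P^-=[0.9400]  H_jac=[-4.8000]  S=[21.9276]  K=[-0.2058]  nu=[-6.4000]  x^+=[-1.0831]  P^+=[0.0116]
step 2: x^-=[-1.0831]  P^-=[0.1916]  H_jac=[-2.1662]  S=[1.1689]  K=[-0.3550]  nu=[-2.4531]  x^+=[-0.2122]  P^+=[0.0443]

K[0,0] = -0.3550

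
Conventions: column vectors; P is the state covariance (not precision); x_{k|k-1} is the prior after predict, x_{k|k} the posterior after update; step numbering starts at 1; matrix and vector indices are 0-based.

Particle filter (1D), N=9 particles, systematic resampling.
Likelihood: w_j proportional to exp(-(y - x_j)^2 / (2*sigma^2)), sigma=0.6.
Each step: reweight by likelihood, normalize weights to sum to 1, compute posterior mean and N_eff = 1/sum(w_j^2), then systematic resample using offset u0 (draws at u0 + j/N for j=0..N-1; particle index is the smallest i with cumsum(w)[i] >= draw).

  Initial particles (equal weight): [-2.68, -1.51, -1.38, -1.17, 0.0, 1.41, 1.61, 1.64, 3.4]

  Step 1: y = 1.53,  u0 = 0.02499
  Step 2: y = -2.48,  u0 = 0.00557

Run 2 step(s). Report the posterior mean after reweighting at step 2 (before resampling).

step 1: w=[0.0000, 0.0000, 0.0000, 0.0000, 0.0129, 0.3266, 0.3302, 0.3276, 0.0026]  mean=1.5383  Neff=3.0935  idx=[5, 5, 5, 6, 6, 6, 7, 7, 7]
step 2: w=[0.2810, 0.2810, 0.2810, 0.0306, 0.0306, 0.0306, 0.0217, 0.0217, 0.0217]  mean=1.4434  Neff=4.1483  idx=[0, 0, 0, 1, 1, 1, 2, 2, 4]

post_mean = 1.4434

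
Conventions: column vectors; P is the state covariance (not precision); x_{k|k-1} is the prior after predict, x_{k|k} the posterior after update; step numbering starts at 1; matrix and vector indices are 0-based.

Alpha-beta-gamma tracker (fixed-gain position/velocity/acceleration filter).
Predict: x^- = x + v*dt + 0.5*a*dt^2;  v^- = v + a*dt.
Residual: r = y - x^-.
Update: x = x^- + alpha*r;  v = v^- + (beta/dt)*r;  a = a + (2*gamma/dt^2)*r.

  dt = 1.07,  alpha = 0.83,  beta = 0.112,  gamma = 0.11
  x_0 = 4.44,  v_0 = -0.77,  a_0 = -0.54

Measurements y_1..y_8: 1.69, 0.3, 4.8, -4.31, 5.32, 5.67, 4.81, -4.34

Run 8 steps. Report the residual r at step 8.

step 1: x_pred=3.3070  r=-1.6170  x^+=1.9649  v^+=-1.5171  a^+=-0.8507
step 2: x_pred=-0.1454  r=0.4454  x^+=0.2243  v^+=-2.3807  a^+=-0.7651
step 3: x_pred=-2.7611  r=7.5611  x^+=3.5146  v^+=-2.4080  a^+=0.6878
step 4: x_pred=1.3318  r=-5.6418  x^+=-3.3509  v^+=-2.2626  a^+=-0.3963
step 5: x_pred=-5.9987  r=11.3187  x^+=3.3958  v^+=-1.5019  a^+=1.7786
step 6: x_pred=2.8070  r=2.8630  x^+=5.1833  v^+=0.7009  a^+=2.3288
step 7: x_pred=7.2664  r=-2.4564  x^+=5.2276  v^+=2.9356  a^+=1.8568
step 8: x_pred=9.4316  r=-13.7716  x^+=-1.9988  v^+=3.4808  a^+=-0.7895

resid = -13.7716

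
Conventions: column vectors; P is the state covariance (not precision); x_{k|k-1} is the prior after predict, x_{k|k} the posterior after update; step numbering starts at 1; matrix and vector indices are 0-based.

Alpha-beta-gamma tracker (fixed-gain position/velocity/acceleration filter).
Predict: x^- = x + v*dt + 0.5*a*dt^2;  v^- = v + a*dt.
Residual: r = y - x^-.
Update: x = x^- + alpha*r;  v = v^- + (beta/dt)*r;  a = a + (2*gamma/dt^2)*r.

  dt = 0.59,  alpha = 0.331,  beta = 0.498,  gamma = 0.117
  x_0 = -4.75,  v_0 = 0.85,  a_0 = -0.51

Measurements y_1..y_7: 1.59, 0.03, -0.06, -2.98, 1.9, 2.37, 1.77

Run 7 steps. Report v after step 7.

step 1: x_pred=-4.3373  r=5.9273  x^+=-2.3753  v^+=5.5521  a^+=3.4744
step 2: x_pred=1.5051  r=-1.4751  x^+=1.0169  v^+=6.3569  a^+=2.4828
step 3: x_pred=5.1996  r=-5.2596  x^+=3.4587  v^+=3.3823  a^+=-1.0528
step 4: x_pred=5.2710  r=-8.2510  x^+=2.5399  v^+=-4.2032  a^+=-6.5993
step 5: x_pred=-1.0886  r=2.9886  x^+=-0.0994  v^+=-5.5742  a^+=-4.5903
step 6: x_pred=-4.1871  r=6.5571  x^+=-2.0167  v^+=-2.7479  a^+=-0.1825
step 7: x_pred=-3.6697  r=5.4397  x^+=-1.8692  v^+=1.7359  a^+=3.4742

v_post = 1.7359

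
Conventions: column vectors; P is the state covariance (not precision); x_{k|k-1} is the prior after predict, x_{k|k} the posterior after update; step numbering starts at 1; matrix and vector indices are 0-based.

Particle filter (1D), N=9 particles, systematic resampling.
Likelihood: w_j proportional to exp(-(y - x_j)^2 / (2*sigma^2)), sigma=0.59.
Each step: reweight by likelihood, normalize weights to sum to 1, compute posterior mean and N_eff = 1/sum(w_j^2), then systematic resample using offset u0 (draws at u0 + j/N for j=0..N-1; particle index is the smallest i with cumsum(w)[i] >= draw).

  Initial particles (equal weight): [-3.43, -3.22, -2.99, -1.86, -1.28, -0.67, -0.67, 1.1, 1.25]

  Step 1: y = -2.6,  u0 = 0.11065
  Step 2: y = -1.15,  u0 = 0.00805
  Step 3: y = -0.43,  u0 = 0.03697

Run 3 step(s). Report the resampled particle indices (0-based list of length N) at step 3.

resampled_idx = [3, 6, 6, 6, 7, 7, 8, 8, 8]

step 1: w=[0.1618, 0.2505, 0.3498, 0.1982, 0.0356, 0.0021, 0.0021, 0.0000, 0.0000]  mean=-2.8244  Neff=3.9711  idx=[0, 1, 1, 2, 2, 2, 3, 3, 6]
step 2: w=[0.0003, 0.0012, 0.0012, 0.0045, 0.0045, 0.0045, 0.2825, 0.2825, 0.4186]  mean=-1.3810  Neff=2.9855  idx=[4, 6, 6, 7, 7, 7, 8, 8, 8]
step 3: w=[0.0000, 0.0175, 0.0175, 0.0175, 0.0175, 0.0175, 0.3041, 0.3041, 0.3041]  mean=-0.7743  Neff=3.5839  idx=[3, 6, 6, 6, 7, 7, 8, 8, 8]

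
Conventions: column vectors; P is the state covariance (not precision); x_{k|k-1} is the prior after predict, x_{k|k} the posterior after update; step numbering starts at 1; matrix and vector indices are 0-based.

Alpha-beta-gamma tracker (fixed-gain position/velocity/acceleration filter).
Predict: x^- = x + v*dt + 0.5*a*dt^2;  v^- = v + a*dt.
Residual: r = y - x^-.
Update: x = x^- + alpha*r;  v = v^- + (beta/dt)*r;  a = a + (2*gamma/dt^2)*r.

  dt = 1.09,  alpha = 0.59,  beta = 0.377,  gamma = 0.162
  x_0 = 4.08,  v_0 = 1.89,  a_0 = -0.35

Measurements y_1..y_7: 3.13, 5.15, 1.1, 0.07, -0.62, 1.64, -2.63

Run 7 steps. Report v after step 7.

v_post = 1.0026

step 1: x_pred=5.9322  r=-2.8022  x^+=4.2789  v^+=0.5393  a^+=-1.1142
step 2: x_pred=4.2049  r=0.9451  x^+=4.7625  v^+=-0.3482  a^+=-0.8564
step 3: x_pred=3.8742  r=-2.7742  x^+=2.2374  v^+=-2.2412  a^+=-1.6129
step 4: x_pred=-1.1637  r=1.2337  x^+=-0.4358  v^+=-3.5726  a^+=-1.2765
step 5: x_pred=-5.0883  r=4.4683  x^+=-2.4520  v^+=-3.4186  a^+=-0.0580
step 6: x_pred=-6.2127  r=7.8527  x^+=-1.5796  v^+=-0.7657  a^+=2.0835
step 7: x_pred=-1.1766  r=-1.4534  x^+=-2.0341  v^+=1.0026  a^+=1.6871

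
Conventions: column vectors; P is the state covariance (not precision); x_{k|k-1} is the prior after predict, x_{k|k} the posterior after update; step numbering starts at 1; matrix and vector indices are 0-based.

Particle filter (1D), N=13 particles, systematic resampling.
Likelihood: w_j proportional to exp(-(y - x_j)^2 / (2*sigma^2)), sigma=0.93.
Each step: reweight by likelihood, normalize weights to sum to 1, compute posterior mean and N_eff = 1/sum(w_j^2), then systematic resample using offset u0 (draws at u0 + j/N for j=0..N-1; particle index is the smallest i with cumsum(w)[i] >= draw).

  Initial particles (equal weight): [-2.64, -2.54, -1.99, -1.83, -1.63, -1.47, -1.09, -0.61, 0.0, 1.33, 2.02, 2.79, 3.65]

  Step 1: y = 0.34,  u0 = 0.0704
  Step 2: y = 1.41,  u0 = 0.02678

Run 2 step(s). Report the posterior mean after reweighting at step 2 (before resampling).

step 1: w=[0.0020, 0.0027, 0.0144, 0.0218, 0.0352, 0.0500, 0.1018, 0.1971, 0.3106, 0.1884, 0.0650, 0.0103, 0.0006]  mean=-0.0300  Neff=5.2639  idx=[4, 6, 6, 7, 7, 8, 8, 8, 8, 9, 9, 9, 11]
step 2: w=[0.0010, 0.0056, 0.0056, 0.0195, 0.0195, 0.0655, 0.0655, 0.0655, 0.0655, 0.2060, 0.2060, 0.2060, 0.0688]  mean=0.9761  Neff=6.6659  idx=[3, 5, 6, 8, 9, 9, 9, 10, 10, 10, 11, 11, 12]

post_mean = 0.9761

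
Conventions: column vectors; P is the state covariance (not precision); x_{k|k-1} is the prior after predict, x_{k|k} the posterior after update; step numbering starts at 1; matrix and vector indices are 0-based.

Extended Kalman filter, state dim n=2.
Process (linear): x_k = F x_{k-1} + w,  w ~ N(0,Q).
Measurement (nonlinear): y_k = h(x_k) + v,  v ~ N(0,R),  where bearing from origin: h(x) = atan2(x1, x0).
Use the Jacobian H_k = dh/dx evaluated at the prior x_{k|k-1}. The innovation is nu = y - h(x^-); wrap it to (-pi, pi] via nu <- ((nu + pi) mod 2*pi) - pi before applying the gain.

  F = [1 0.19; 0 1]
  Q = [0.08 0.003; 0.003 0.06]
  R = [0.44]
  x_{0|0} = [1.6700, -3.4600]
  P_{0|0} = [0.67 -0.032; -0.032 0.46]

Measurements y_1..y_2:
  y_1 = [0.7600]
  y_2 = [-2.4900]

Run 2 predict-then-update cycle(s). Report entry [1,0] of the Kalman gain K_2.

K[1,0] = 0.1882

step 1: x^-=[1.0126, -3.4600]  P^-=[0.7544 0.0584; 0.0584 0.5200]  H_jac=[0.2662 0.0779]  S=[0.4990]  K=[0.4116; 0.1123]  nu=[2.0461]  x^+=[1.8547, -3.2302]  P^+=[0.6699 0.0353; 0.0353 0.5137]
step 2: x^-=[1.2410, -3.2302]  P^-=[0.7819 0.1359; 0.1359 0.5737]  H_jac=[0.2698 0.1036]  S=[0.5107]  K=[0.4406; 0.1882]  nu=[-1.2860]  x^+=[0.6743, -3.4722]  P^+=[0.6827 0.0936; 0.0936 0.5556]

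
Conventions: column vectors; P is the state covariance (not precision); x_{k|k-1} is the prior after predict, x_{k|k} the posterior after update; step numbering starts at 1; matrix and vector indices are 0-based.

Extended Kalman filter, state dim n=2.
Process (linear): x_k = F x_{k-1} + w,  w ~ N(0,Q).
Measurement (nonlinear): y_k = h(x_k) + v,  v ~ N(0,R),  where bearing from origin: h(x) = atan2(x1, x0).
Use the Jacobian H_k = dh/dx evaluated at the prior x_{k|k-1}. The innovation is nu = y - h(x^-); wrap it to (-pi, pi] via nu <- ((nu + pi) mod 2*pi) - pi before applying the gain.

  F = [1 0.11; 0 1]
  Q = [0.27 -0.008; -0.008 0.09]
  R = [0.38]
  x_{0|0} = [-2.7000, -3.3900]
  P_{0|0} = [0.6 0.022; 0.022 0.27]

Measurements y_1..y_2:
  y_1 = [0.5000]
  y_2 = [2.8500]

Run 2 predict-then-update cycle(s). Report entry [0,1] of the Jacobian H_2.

step 1: x^-=[-3.0729, -3.3900]  P^-=[0.8781 0.0437; 0.0437 0.3600]  H_jac=[0.1619 -0.1468]  S=[0.4087]  K=[0.3322; -0.1120]  nu=[2.8072]  x^+=[-2.1403, -3.7043]  P^+=[0.8330 0.0589; 0.0589 0.3549]
step 2: x^-=[-2.5478, -3.7043]  P^-=[1.1203 0.0899; 0.0899 0.4449]  H_jac=[0.1833 -0.1260]  S=[0.4205]  K=[0.4612; -0.0941]  nu=[-1.2599]  x^+=[-3.1289, -3.5857]  P^+=[1.0308 0.1082; 0.1082 0.4411]

H_jac[0,1] = -0.1260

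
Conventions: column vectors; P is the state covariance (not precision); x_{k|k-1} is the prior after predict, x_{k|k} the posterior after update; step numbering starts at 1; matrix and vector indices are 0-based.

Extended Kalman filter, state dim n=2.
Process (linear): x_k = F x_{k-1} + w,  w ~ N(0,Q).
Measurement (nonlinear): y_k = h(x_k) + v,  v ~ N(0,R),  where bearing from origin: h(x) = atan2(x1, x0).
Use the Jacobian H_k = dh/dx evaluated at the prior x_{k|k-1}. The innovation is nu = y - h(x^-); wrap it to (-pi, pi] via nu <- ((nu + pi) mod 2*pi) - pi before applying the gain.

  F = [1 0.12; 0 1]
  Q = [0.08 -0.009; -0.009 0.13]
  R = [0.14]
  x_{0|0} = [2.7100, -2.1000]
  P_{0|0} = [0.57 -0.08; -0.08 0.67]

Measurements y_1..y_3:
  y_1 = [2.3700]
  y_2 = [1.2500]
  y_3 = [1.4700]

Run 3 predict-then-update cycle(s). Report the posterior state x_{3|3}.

x_post = [4.1080, 2.6071]

step 1: x^-=[2.4580, -2.1000]  P^-=[0.6404 -0.0086; -0.0086 0.8000]  H_jac=[0.2009 0.2352]  S=[0.2093]  K=[0.6052; 0.8907]  nu=[3.0770]  x^+=[4.3202, 0.6407]  P^+=[0.5638 -0.1214; -0.1214 0.6340]
step 2: x^-=[4.3970, 0.6407]  P^-=[0.6238 -0.0543; -0.0543 0.7640]  H_jac=[-0.0324 0.2227]  S=[0.1793]  K=[-0.1804; 0.9585]  nu=[1.1053]  x^+=[4.1977, 1.7002]  P^+=[0.6180 -0.0233; -0.0233 0.5992]
step 3: x^-=[4.4017, 1.7002]  P^-=[0.7010 0.0396; 0.0396 0.7292]  H_jac=[-0.0764 0.1977]  S=[0.1714]  K=[-0.2667; 0.8235]  nu=[1.1014]  x^+=[4.1080, 2.6071]  P^+=[0.6888 0.0772; 0.0772 0.6130]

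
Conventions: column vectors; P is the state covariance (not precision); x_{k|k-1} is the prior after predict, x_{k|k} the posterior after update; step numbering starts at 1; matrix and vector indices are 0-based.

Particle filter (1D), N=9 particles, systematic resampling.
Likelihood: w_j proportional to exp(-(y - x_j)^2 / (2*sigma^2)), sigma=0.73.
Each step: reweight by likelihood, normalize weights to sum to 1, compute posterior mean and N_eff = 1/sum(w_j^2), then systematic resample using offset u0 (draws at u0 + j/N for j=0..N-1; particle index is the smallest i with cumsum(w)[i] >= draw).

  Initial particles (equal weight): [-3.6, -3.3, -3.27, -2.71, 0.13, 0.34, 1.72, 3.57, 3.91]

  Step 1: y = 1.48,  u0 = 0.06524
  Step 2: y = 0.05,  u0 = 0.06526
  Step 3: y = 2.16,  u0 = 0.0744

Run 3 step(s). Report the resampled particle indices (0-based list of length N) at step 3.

step 1: w=[0.0000, 0.0000, 0.0000, 0.0000, 0.1252, 0.2046, 0.6560, 0.0115, 0.0027]  mean=1.2658  Neff=2.0492  idx=[4, 5, 5, 6, 6, 6, 6, 6, 6]
step 2: w=[0.3030, 0.2817, 0.2817, 0.0223, 0.0223, 0.0223, 0.0223, 0.0223, 0.0223]  mean=0.4607  Neff=3.9448  idx=[0, 0, 0, 1, 1, 2, 2, 2, 6]
step 3: w=[0.0187, 0.0187, 0.0187, 0.0399, 0.0399, 0.0399, 0.0399, 0.0399, 0.7444]  mean=1.3556  Neff=1.7756  idx=[3, 6, 8, 8, 8, 8, 8, 8, 8]

resampled_idx = [3, 6, 8, 8, 8, 8, 8, 8, 8]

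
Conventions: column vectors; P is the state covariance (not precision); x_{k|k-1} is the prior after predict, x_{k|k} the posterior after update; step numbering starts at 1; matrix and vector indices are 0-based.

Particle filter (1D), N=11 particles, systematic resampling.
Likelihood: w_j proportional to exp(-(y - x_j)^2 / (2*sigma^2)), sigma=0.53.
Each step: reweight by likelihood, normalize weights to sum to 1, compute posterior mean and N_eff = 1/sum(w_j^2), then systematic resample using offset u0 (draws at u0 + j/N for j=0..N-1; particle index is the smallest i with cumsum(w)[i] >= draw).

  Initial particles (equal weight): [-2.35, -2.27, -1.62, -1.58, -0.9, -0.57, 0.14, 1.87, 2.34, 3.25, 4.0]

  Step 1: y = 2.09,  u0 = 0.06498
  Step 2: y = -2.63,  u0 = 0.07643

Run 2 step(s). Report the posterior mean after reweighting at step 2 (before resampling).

step 1: w=[0.0000, 0.0000, 0.0000, 0.0000, 0.0000, 0.0000, 0.0006, 0.4814, 0.4694, 0.0478, 0.0008]  mean=2.1573  Neff=2.2010  idx=[7, 7, 7, 7, 7, 8, 8, 8, 8, 8, 9]
step 2: w=[0.1999, 0.1999, 0.1999, 0.1999, 0.1999, 0.0001, 0.0001, 0.0001, 0.0001, 0.0001, 0.0000]  mean=1.8702  Neff=5.0036  idx=[0, 0, 1, 1, 2, 2, 3, 3, 4, 4, 4]

post_mean = 1.8702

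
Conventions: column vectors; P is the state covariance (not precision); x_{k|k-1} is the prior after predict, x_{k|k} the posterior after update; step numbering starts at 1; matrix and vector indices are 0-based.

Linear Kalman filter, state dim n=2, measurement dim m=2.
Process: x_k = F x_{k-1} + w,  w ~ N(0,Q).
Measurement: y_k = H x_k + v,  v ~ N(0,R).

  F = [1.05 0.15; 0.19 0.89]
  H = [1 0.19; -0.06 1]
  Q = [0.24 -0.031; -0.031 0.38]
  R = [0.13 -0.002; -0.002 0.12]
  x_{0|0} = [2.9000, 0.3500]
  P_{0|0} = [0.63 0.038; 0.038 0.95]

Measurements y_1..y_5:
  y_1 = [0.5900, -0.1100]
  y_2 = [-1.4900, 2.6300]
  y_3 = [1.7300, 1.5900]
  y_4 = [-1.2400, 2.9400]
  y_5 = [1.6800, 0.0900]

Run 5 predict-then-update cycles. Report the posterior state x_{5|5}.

step 1: x^-=[3.0975, 0.8625]  P^-=[0.9679 0.2581; 0.2581 1.1681]  S=[1.2382 0.4170; 0.4170 1.2606]  K=[0.8642 -0.1272; 0.0898 0.8846]  nu=[-2.6714, -0.7866]  x^+=[0.8890, -0.0732]  P^+=[0.1145 -0.0101; -0.0101 0.1054]
step 2: x^-=[0.9225, 0.1038]  P^-=[0.3654 -0.0038; -0.0038 0.4642]  S=[0.5107 0.0605; 0.0605 0.5859]  K=[0.7282 -0.1191; 0.0722 0.7851]  nu=[-2.4322, 2.5815]  x^+=[-1.1561, 1.9550]  P^+=[0.0968 -0.0099; -0.0099 0.0935]
step 3: x^-=[-0.9207, 1.5203]  P^-=[0.3457 -0.0088; -0.0088 0.4542]  S=[0.4887 0.0549; 0.0549 0.5765]  K=[0.7173 -0.1195; 0.0708 0.7820]  nu=[2.3619, 0.0145]  x^+=[0.7717, 1.6988]  P^+=[0.0954 -0.0100; -0.0100 0.0931]
step 4: x^-=[1.0651, 1.6586]  P^-=[0.3441 -0.0092; -0.0092 0.4538]  S=[0.4870 0.0545; 0.0545 0.5761]  K=[0.7164 -0.1196; 0.0707 0.7819]  nu=[-2.6202, 1.3453]  x^+=[-0.9728, 2.5253]  P^+=[0.0953 -0.0101; -0.0101 0.0931]
step 5: x^-=[-0.6426, 2.0627]  P^-=[0.3440 -0.0093; -0.0093 0.4538]  S=[0.4868 0.0544; 0.0544 0.5761]  K=[0.7163 -0.1196; 0.0707 0.7819]  nu=[1.9307, -2.0113]  x^+=[0.9808, 0.6265]  P^+=[0.0953 -0.0101; -0.0101 0.0931]

x_post = [0.9808, 0.6265]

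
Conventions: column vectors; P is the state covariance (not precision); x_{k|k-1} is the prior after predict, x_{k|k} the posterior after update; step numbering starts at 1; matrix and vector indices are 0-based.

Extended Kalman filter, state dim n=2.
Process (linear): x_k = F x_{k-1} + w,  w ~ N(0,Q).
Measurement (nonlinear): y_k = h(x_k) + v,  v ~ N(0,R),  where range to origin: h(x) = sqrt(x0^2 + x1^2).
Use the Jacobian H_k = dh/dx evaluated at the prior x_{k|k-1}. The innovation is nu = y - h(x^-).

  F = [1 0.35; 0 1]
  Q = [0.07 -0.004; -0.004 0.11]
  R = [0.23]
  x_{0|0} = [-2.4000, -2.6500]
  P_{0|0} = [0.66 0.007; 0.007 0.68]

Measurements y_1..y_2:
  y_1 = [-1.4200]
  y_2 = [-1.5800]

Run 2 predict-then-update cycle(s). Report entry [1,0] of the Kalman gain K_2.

step 1: x^-=[-3.3275, -2.6500]  P^-=[0.8182 0.2410; 0.2410 0.7900]  H_jac=[-0.7822 -0.6230]  S=[1.2721]  K=[-0.6211; -0.5351]  nu=[-5.6738]  x^+=[0.1967, 0.3858]  P^+=[0.3274 -0.1818; -0.1818 0.4258]
step 2: x^-=[0.3317, 0.3858]  P^-=[0.3223 -0.0368; -0.0368 0.5358]  H_jac=[0.6519 0.7583]  S=[0.6387]  K=[0.2853; 0.5986]  nu=[-2.0888]  x^+=[-0.2643, -0.8645]  P^+=[0.2703 -0.1458; -0.1458 0.3070]

K[1,0] = 0.5986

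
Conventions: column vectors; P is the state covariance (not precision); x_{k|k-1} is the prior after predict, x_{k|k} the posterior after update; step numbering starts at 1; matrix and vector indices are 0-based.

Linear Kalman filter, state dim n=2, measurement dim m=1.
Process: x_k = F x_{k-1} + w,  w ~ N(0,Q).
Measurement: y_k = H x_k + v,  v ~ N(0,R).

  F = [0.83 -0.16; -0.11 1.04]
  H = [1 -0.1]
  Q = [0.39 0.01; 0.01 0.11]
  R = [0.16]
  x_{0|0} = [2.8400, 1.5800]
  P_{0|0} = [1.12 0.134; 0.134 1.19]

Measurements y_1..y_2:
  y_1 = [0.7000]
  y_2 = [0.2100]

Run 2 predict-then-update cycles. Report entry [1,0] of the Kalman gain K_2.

K[1,0] = -0.4110

step 1: x^-=[2.1044, 1.3308]  P^-=[1.1564 -0.1722; -0.1722 1.3800]  S=[1.3647]  K=[0.8600; -0.2273]  nu=[-1.2713]  x^+=[1.0110, 1.6198]  P^+=[0.1471 0.0946; 0.0946 1.3095]
step 2: x^-=[0.5800, 1.5734]  P^-=[0.4997 -0.1380; -0.1380 1.5065]  S=[0.7024]  K=[0.7311; -0.4110]  nu=[-0.2126]  x^+=[0.4245, 1.6608]  P^+=[0.1243 0.0730; 0.0730 1.3878]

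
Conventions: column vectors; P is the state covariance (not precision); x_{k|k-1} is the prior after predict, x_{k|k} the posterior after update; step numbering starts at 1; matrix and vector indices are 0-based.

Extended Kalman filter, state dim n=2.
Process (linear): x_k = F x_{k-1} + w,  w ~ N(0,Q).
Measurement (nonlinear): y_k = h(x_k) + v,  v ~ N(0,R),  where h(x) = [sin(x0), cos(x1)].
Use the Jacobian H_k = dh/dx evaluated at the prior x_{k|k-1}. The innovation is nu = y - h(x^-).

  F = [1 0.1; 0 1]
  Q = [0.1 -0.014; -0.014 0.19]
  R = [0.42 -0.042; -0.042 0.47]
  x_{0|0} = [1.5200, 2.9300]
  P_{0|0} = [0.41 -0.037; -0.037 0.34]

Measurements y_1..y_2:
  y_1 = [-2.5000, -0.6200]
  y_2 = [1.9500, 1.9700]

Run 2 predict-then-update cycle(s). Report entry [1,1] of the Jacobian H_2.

H_jac[1,1] = -0.2465

step 1: x^-=[1.8130, 2.9300]  P^-=[0.5060 -0.0170; -0.0170 0.5300]  H_jac=[-0.2398 0.0000; 0.0000 -0.2100]  S=[0.4491 -0.0429; -0.0429 0.4934]  K=[-0.2718 -0.0164; -0.0126 -0.2267]  nu=[-3.4708, 0.3577]  x^+=[2.7505, 2.8925]  P^+=[0.4731 -0.0177; -0.0177 0.5048]
step 2: x^-=[3.0397, 2.8925]  P^-=[0.5746 0.0188; 0.0188 0.6948]  H_jac=[-0.9948 0.0000; 0.0000 -0.2465]  S=[0.9886 -0.0374; -0.0374 0.5122]  K=[-0.5801 -0.0514; -0.0316 -0.3367]  nu=[1.8483, 2.9391]  x^+=[1.8165, 1.8443]  P^+=[0.2427 -0.0009; -0.0009 0.6365]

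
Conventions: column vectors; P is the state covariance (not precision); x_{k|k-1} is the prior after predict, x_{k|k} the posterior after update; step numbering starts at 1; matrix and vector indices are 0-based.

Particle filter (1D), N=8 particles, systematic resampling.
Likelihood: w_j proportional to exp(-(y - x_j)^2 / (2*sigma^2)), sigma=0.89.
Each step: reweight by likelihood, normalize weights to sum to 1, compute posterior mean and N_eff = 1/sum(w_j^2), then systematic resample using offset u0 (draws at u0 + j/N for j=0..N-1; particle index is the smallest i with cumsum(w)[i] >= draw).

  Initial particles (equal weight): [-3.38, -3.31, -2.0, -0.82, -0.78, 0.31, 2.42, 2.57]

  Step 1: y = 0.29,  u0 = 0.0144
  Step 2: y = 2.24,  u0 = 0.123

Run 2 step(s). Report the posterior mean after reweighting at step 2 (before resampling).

step 1: w=[0.0001, 0.0001, 0.0176, 0.2213, 0.2338, 0.4815, 0.0275, 0.0181]  mean=-0.1375  Neff=2.9684  idx=[2, 3, 4, 4, 5, 5, 5, 5]
step 2: w=[0.0000, 0.0069, 0.0081, 0.0081, 0.2442, 0.2442, 0.2442, 0.2442]  mean=0.2844  Neff=4.1890  idx=[4, 4, 5, 5, 6, 6, 7, 7]

post_mean = 0.2844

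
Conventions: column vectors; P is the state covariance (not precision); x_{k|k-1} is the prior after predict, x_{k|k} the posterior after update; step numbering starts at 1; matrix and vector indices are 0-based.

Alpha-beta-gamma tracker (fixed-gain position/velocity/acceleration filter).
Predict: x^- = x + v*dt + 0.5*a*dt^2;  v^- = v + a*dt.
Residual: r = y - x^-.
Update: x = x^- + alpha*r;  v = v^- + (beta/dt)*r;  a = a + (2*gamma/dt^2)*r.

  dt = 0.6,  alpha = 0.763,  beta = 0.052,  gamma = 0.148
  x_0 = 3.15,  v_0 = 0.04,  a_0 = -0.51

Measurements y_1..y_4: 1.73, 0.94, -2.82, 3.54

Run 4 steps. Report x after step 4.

step 1: x_pred=3.0822  r=-1.3522  x^+=2.0505  v^+=-0.3832  a^+=-1.6218
step 2: x_pred=1.5286  r=-0.5886  x^+=1.0795  v^+=-1.4073  a^+=-2.1058
step 3: x_pred=-0.1439  r=-2.6761  x^+=-2.1858  v^+=-2.9027  a^+=-4.3061
step 4: x_pred=-4.7025  r=8.2425  x^+=1.5865  v^+=-4.7720  a^+=2.4710

x_post = 1.5865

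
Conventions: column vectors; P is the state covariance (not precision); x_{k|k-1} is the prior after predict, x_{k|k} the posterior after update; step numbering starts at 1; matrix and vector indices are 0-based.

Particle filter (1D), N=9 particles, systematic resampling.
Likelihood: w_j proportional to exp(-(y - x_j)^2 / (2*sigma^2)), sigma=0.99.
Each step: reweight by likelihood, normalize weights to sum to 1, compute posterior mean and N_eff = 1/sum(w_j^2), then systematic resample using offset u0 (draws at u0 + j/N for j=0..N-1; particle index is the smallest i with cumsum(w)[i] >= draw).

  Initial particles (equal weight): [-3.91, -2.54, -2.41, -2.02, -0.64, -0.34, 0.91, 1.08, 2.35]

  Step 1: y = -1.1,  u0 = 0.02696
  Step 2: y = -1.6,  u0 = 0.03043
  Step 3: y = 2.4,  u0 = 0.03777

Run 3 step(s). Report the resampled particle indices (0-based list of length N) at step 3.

resampled_idx = [5, 5, 6, 7, 7, 8, 8, 8, 8]

step 1: w=[0.0054, 0.1055, 0.1266, 0.1973, 0.2727, 0.2263, 0.0387, 0.0269, 0.0007]  mean=-1.1782  Neff=5.1577  idx=[1, 2, 3, 3, 4, 4, 4, 5, 5]
step 2: w=[0.1072, 0.1204, 0.1537, 0.1537, 0.1051, 0.1051, 0.1051, 0.0748, 0.0748]  mean=-1.4361  Neff=8.5045  idx=[0, 1, 2, 2, 3, 4, 5, 6, 7]
step 3: w=[0.0001, 0.0002, 0.0010, 0.0010, 0.0010, 0.1839, 0.1839, 0.1839, 0.4453]  mean=-0.5108  Neff=3.3366  idx=[5, 5, 6, 7, 7, 8, 8, 8, 8]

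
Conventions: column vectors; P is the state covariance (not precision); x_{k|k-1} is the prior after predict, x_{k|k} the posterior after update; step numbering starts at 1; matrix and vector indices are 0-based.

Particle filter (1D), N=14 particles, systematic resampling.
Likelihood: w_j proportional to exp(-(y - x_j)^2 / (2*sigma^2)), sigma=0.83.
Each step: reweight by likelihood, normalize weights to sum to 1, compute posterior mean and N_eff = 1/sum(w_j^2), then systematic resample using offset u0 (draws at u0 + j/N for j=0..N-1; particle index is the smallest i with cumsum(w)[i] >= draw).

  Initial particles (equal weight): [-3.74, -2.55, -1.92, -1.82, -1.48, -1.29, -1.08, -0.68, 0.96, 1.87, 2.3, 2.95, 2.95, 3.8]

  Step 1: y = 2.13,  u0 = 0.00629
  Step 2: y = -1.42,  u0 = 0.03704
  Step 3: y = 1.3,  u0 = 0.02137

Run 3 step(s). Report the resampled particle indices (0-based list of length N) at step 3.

resampled_idx = [0, 1, 2, 3, 4, 5, 6, 7, 8, 9, 10, 11, 12, 13]

step 1: w=[0.0000, 0.0000, 0.0000, 0.0000, 0.0000, 0.0001, 0.0002, 0.0009, 0.1010, 0.2598, 0.2671, 0.1675, 0.1675, 0.0360]  mean=2.3212  Neff=4.8443  idx=[8, 8, 9, 9, 9, 10, 10, 10, 10, 11, 11, 11, 12, 12]
step 2: w=[0.4804, 0.4804, 0.0114, 0.0114, 0.0114, 0.0013, 0.0013, 0.0013, 0.0013, 0.0000, 0.0000, 0.0000, 0.0000, 0.0000]  mean=0.9981  Neff=2.1651  idx=[0, 0, 0, 0, 0, 0, 0, 1, 1, 1, 1, 1, 1, 2]
step 3: w=[0.0722, 0.0722, 0.0722, 0.0722, 0.0722, 0.0722, 0.0722, 0.0722, 0.0722, 0.0722, 0.0722, 0.0722, 0.0722, 0.0620]  mean=1.0164  Neff=13.9812  idx=[0, 1, 2, 3, 4, 5, 6, 7, 8, 9, 10, 11, 12, 13]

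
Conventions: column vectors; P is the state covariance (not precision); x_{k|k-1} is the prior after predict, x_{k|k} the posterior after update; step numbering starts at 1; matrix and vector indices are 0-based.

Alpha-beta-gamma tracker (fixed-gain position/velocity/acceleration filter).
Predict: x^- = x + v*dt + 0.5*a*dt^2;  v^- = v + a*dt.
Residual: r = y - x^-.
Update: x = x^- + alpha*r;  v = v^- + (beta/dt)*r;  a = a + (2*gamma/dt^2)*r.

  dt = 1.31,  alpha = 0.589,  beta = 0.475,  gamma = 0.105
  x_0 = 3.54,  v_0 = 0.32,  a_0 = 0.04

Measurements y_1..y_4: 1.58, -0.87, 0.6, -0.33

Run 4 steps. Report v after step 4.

step 1: x_pred=3.9935  r=-2.4135  x^+=2.5720  v^+=-0.5027  a^+=-0.2553
step 2: x_pred=1.6943  r=-2.5643  x^+=0.1839  v^+=-1.7670  a^+=-0.5691
step 3: x_pred=-2.6192  r=3.2192  x^+=-0.7231  v^+=-1.3453  a^+=-0.1752
step 4: x_pred=-2.6358  r=2.3058  x^+=-1.2777  v^+=-0.7388  a^+=0.1070

v_post = -0.7388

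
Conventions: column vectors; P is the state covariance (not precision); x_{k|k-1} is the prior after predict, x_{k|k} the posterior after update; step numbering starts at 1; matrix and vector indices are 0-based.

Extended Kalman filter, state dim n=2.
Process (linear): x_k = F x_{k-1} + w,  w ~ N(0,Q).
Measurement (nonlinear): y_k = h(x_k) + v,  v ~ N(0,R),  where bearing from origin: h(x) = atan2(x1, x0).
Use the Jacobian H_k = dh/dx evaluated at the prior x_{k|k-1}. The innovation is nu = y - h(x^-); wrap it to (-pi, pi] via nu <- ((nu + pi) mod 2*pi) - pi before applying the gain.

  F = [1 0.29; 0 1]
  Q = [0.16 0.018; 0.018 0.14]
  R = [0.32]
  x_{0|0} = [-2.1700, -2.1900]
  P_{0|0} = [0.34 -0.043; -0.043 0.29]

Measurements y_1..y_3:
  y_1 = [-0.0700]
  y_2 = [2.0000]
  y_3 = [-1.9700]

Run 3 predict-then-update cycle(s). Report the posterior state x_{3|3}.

x_post = [-4.1632, -2.5765]

step 1: x^-=[-2.8051, -2.1900]  P^-=[0.4994 0.0591; 0.0591 0.4300]  H_jac=[0.1729 -0.2215]  S=[0.3515]  K=[0.2085; -0.2419]  nu=[2.4087]  x^+=[-2.3030, -2.7726]  P^+=[0.4842 0.0768; 0.0768 0.4094]
step 2: x^-=[-3.1070, -2.7726]  P^-=[0.7232 0.2136; 0.2136 0.5494]  H_jac=[0.1599 -0.1792]  S=[0.3439]  K=[0.2250; -0.1870]  nu=[-1.8702]  x^+=[-3.5277, -2.4229]  P^+=[0.7058 0.2280; 0.2280 0.5374]
step 3: x^-=[-4.2304, -2.4229]  P^-=[1.0432 0.4019; 0.4019 0.6774]  H_jac=[0.1019 -0.1780]  S=[0.3377]  K=[0.1031; -0.2357]  nu=[0.6515]  x^+=[-4.1632, -2.5765]  P^+=[1.0396 0.4101; 0.4101 0.6586]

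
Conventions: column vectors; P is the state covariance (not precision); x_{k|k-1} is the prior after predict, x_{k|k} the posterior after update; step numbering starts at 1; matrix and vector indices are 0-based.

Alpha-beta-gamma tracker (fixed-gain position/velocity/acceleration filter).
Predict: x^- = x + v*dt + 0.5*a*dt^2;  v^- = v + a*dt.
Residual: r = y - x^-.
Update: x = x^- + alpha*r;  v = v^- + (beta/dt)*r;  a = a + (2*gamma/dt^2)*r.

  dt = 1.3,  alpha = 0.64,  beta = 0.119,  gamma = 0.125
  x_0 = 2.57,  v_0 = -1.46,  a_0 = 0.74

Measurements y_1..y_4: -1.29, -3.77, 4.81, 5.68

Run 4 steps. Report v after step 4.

step 1: x_pred=1.2973  r=-2.5873  x^+=-0.3586  v^+=-0.7348  a^+=0.3573
step 2: x_pred=-1.0120  r=-2.7580  x^+=-2.7771  v^+=-0.5229  a^+=-0.0507
step 3: x_pred=-3.4997  r=8.3097  x^+=1.8185  v^+=0.1718  a^+=1.1785
step 4: x_pred=3.0378  r=2.6422  x^+=4.7288  v^+=1.9458  a^+=1.5694

v_post = 1.9458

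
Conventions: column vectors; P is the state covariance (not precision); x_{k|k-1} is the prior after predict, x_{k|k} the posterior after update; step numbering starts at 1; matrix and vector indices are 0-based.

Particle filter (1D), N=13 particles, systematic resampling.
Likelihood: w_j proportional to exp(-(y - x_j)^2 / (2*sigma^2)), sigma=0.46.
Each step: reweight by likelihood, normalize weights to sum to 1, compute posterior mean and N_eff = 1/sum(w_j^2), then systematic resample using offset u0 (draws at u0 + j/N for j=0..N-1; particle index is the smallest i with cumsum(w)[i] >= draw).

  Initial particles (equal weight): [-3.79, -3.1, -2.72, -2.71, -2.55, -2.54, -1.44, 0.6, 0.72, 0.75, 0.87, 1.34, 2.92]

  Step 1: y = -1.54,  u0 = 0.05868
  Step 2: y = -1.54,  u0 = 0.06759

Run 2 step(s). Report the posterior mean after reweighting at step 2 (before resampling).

post_mean = -1.4653

step 1: w=[0.0000, 0.0026, 0.0300, 0.0317, 0.0724, 0.0759, 0.7874, 0.0000, 0.0000, 0.0000, 0.0000, 0.0000, 0.0000]  mean=-1.6868  Neff=1.5801  idx=[3, 4, 5, 6, 6, 6, 6, 6, 6, 6, 6, 6, 6]
step 2: w=[0.0039, 0.0090, 0.0094, 0.0978, 0.0978, 0.0978, 0.0978, 0.0978, 0.0978, 0.0978, 0.0978, 0.0978, 0.0978]  mean=-1.4653  Neff=10.4423  idx=[3, 4, 5, 5, 6, 7, 8, 8, 9, 10, 11, 12, 12]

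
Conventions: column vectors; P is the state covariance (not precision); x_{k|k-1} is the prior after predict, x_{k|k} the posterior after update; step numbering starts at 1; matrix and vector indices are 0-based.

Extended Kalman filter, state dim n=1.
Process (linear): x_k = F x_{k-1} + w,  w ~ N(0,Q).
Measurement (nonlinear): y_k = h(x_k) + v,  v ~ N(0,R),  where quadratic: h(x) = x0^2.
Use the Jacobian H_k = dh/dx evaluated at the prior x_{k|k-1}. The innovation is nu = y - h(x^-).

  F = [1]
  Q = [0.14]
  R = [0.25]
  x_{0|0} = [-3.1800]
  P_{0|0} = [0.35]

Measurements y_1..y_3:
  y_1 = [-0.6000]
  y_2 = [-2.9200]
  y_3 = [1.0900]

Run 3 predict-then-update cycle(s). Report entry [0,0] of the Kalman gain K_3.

K[0,0] = -0.0845

step 1: x^-=[-3.1800]  P^-=[0.4900]  H_jac=[-6.3600]  S=[20.0703]  K=[-0.1553]  nu=[-10.7124]  x^+=[-1.5166]  P^+=[0.0061]
step 2: x^-=[-1.5166]  P^-=[0.1461]  H_jac=[-3.0333]  S=[1.5943]  K=[-0.2780]  nu=[-5.2202]  x^+=[-0.0655]  P^+=[0.0229]
step 3: x^-=[-0.0655]  P^-=[0.1629]  H_jac=[-0.1311]  S=[0.2528]  K=[-0.0845]  nu=[1.0857]  x^+=[-0.1572]  P^+=[0.1611]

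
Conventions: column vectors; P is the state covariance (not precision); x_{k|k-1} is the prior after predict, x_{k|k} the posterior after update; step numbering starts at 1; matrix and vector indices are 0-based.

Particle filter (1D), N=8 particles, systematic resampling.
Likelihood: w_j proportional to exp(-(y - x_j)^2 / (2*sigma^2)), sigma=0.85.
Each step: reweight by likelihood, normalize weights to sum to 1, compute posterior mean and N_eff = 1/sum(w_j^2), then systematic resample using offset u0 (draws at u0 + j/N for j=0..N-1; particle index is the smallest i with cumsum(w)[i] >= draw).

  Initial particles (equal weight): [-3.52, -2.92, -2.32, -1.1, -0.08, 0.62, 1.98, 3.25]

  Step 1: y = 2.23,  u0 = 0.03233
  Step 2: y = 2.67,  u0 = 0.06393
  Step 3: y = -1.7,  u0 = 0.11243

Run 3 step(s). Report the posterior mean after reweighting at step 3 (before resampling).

step 1: w=[0.0000, 0.0000, 0.0000, 0.0003, 0.0152, 0.1017, 0.5853, 0.2975]  mean=2.1874  Neff=2.2640  idx=[5, 6, 6, 6, 6, 6, 7, 7]
step 2: w=[0.0104, 0.1374, 0.1374, 0.1374, 0.1374, 0.1374, 0.1513, 0.1513]  mean=2.3502  Neff=7.1285  idx=[1, 2, 3, 4, 5, 5, 6, 7]
step 3: w=[0.1666, 0.1666, 0.1666, 0.1666, 0.1666, 0.1666, 0.0001, 0.0001]  mean=1.9802  Neff=6.0020  idx=[0, 1, 2, 2, 3, 4, 5, 5]

post_mean = 1.9802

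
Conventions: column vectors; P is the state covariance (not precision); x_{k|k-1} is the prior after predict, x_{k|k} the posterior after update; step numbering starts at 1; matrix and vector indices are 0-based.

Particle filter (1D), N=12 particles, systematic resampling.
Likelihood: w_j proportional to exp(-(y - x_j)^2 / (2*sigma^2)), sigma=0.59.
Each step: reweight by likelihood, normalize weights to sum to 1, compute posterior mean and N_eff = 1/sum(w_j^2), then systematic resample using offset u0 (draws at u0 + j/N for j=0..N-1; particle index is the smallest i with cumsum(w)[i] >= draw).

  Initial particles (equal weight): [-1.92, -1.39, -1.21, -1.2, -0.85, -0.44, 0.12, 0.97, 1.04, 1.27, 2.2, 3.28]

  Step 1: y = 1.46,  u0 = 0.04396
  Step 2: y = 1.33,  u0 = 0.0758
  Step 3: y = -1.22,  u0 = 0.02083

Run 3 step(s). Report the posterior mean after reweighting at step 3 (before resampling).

step 1: w=[0.0000, 0.0000, 0.0000, 0.0000, 0.0002, 0.0019, 0.0254, 0.2377, 0.2605, 0.3186, 0.1528, 0.0029]  mean=1.2538  Neff=4.0020  idx=[7, 7, 7, 8, 8, 8, 9, 9, 9, 9, 10, 10]
step 2: w=[0.0847, 0.0847, 0.0847, 0.0904, 0.0904, 0.0904, 0.1015, 0.1015, 0.1015, 0.1015, 0.0344, 0.0344]  mean=1.1954  Neff=11.1611  idx=[0, 1, 2, 3, 4, 5, 6, 7, 8, 8, 9, 11]
step 3: w=[0.1791, 0.1791, 0.1791, 0.1145, 0.1145, 0.1145, 0.0238, 0.0238, 0.0238, 0.0238, 0.0238, 0.0000]  mean=1.0298  Neff=7.2252  idx=[0, 0, 1, 1, 1, 2, 2, 3, 4, 5, 5, 8]

post_mean = 1.0298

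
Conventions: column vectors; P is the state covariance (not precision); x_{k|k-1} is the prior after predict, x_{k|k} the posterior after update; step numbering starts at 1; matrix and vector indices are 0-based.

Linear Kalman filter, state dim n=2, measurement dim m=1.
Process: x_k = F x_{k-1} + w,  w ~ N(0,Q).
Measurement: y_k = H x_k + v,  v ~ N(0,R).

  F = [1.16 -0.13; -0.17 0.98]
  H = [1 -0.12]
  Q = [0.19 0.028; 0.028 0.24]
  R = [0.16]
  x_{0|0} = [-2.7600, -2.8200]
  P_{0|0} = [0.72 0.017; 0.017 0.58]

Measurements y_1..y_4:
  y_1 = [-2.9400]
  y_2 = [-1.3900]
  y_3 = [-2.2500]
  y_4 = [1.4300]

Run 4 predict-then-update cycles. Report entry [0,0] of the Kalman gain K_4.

step 1: x^-=[-2.8350, -2.2944]  P^-=[1.1635 -0.1682; -0.1682 0.8122]  S=[1.3756]  K=[0.8605; -0.1931]  nu=[-0.3803]  x^+=[-3.1623, -2.2210]  P^+=[0.1449 0.0604; 0.0604 0.7609]
step 2: x^-=[-3.3795, -1.6389]  P^-=[0.3797 -0.0275; -0.0275 0.9548]  S=[0.5600]  K=[0.6838; -0.2537]  nu=[1.7928]  x^+=[-2.1535, -2.0938]  P^+=[0.1178 0.0697; 0.0697 0.9188]
step 3: x^-=[-2.2259, -1.6859]  P^-=[0.3430 -0.0316; -0.0316 1.1026]  S=[0.5264]  K=[0.6587; -0.3113]  nu=[-0.2265]  x^+=[-2.3750, -1.6154]  P^+=[0.1146 0.0764; 0.0764 1.0516]
step 4: x^-=[-2.5450, -1.1793]  P^-=[0.3389 -0.0400; -0.0400 1.2278]  S=[0.5262]  K=[0.6532; -0.3561]  nu=[3.8335]  x^+=[-0.0410, -2.5444]  P^+=[0.1144 0.0824; 0.0824 1.1611]

K[0,0] = 0.6532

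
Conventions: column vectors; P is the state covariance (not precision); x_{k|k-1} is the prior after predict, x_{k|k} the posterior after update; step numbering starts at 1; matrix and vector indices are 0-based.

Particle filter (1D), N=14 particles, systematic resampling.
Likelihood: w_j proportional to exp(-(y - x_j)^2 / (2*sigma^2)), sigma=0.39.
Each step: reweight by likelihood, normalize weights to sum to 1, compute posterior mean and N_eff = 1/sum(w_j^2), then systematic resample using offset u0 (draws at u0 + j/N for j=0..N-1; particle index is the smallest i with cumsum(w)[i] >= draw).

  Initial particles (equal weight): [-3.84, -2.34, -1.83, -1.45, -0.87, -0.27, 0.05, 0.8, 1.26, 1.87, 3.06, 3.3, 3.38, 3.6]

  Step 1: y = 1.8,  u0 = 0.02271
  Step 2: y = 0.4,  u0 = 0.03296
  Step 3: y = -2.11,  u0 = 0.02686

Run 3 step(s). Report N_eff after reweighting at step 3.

N_eff = 10.0006

step 1: w=[0.0000, 0.0000, 0.0000, 0.0000, 0.0000, 0.0000, 0.0000, 0.0265, 0.2717, 0.6973, 0.0038, 0.0004, 0.0002, 0.0000]  mean=1.6814  Neff=1.7832  idx=[7, 8, 8, 8, 9, 9, 9, 9, 9, 9, 9, 9, 9, 9]
step 2: w=[0.6848, 0.1019, 0.1019, 0.1019, 0.0010, 0.0010, 0.0010, 0.0010, 0.0010, 0.0010, 0.0010, 0.0010, 0.0010, 0.0010]  mean=0.9508  Neff=1.9995  idx=[0, 0, 0, 0, 0, 0, 0, 0, 0, 0, 1, 2, 3, 3]
step 3: w=[0.1000, 0.1000, 0.1000, 0.1000, 0.1000, 0.1000, 0.1000, 0.1000, 0.1000, 0.1000, 0.0000, 0.0000, 0.0000, 0.0000]  mean=0.8000  Neff=10.0006  idx=[0, 0, 1, 2, 3, 3, 4, 5, 5, 6, 7, 8, 8, 9]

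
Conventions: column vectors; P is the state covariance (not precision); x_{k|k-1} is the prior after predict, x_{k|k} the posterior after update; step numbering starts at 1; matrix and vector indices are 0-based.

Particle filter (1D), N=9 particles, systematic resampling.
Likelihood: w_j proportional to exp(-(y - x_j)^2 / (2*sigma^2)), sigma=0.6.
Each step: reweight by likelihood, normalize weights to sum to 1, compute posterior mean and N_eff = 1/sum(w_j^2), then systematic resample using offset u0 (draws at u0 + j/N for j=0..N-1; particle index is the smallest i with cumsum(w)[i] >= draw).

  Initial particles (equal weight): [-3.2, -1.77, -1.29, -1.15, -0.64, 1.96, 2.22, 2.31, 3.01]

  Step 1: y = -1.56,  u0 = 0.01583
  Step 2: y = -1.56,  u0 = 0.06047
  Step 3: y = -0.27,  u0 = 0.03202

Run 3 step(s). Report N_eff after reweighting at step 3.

step 1: w=[0.0080, 0.3168, 0.3044, 0.2667, 0.1040, 0.0000, 0.0000, 0.0000, 0.0000]  mean=-1.3525  Neff=3.6353  idx=[1, 1, 1, 2, 2, 2, 3, 3, 4]
step 2: w=[0.1267, 0.1267, 0.1267, 0.1217, 0.1217, 0.1217, 0.1066, 0.1066, 0.0416]  mean=-1.4155  Neff=8.5433  idx=[0, 1, 2, 3, 4, 4, 5, 6, 7]
step 3: w=[0.0250, 0.0250, 0.0250, 0.1342, 0.1342, 0.1342, 0.1342, 0.1941, 0.1941]  mean=-1.2717  Neff=6.6993  idx=[1, 3, 4, 5, 5, 6, 7, 8, 8]

N_eff = 6.6993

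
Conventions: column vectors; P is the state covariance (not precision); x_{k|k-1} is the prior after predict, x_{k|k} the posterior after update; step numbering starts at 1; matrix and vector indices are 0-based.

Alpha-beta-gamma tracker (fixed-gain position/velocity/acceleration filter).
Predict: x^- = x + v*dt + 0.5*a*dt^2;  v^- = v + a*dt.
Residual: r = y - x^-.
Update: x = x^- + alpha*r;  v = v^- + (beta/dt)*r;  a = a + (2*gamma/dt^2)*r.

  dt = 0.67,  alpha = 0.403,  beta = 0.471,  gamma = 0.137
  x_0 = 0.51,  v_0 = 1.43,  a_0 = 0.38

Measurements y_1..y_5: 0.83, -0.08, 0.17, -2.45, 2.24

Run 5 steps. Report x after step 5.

x_post = -1.8664

step 1: x_pred=1.5534  r=-0.7234  x^+=1.2619  v^+=1.1761  a^+=-0.0615
step 2: x_pred=2.0360  r=-2.1160  x^+=1.1833  v^+=-0.3527  a^+=-1.3531
step 3: x_pred=0.6432  r=-0.4732  x^+=0.4525  v^+=-1.5920  a^+=-1.6420
step 4: x_pred=-0.9826  r=-1.4674  x^+=-1.5740  v^+=-3.7236  a^+=-2.5376
step 5: x_pred=-4.6384  r=6.8784  x^+=-1.8664  v^+=-0.5884  a^+=1.6608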